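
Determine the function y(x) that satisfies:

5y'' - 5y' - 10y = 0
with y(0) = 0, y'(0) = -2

General solution: y = C₁e^(2x) + C₂e^(-x)
Applying ICs: C₁ = -2/3, C₂ = 2/3
Particular solution: y = -(2/3)e^(2x) + (2/3)e^(-x)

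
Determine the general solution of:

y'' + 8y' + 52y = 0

Characteristic equation: r² + 8r + 52 = 0
Roots: r = -4 ± 6i (complex conjugates)
General solution: y = e^(-4x)(C₁cos(6x) + C₂sin(6x))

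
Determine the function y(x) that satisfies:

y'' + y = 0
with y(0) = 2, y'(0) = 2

General solution: y = C₁cos(x) + C₂sin(x)
Complex roots r = ±i
Applying ICs: C₁ = 2, C₂ = 2
Particular solution: y = 2cos(x) + 2sin(x)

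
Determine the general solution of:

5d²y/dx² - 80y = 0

Characteristic equation: 5r² - 80 = 0
Divide by 5: r² - 16 = 0
Roots: r = 4, -4 (distinct real)
General solution: y = C₁e^(4x) + C₂e^(-4x)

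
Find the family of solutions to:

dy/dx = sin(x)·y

Separating variables and integrating:
ln|y| = -cos(x) + C

General solution: y = Ce^(-cos(x))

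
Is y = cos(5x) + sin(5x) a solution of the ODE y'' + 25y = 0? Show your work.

Verification:
y'' = -25cos(5x) - 25sin(5x)
y'' + 25y = 0 ✓

Yes, it is a solution.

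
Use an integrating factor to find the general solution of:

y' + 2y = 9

Using integrating factor method:

General solution: y = 9/2 + Ce^(-2x)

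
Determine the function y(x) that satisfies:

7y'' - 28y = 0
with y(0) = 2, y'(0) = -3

General solution: y = C₁e^(2x) + C₂e^(-2x)
Applying ICs: C₁ = 1/4, C₂ = 7/4
Particular solution: y = (1/4)e^(2x) + (7/4)e^(-2x)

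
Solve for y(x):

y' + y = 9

Using integrating factor method:

General solution: y = 9 + Ce^(-x)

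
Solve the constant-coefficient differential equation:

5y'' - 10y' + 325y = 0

Characteristic equation: 5r² - 10r + 325 = 0
Divide by 5: r² - 2r + 65 = 0
Roots: r = 1 ± 8i (complex conjugates)
General solution: y = e^x(C₁cos(8x) + C₂sin(8x))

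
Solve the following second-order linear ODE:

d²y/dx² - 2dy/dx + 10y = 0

Characteristic equation: r² - 2r + 10 = 0
Roots: r = 1 ± 3i (complex conjugates)
General solution: y = e^x(C₁cos(3x) + C₂sin(3x))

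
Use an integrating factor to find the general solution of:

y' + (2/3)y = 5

Using integrating factor method:

General solution: y = 15/2 + Ce^(-2x/3)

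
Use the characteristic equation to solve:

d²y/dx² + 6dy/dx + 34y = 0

Characteristic equation: r² + 6r + 34 = 0
Roots: r = -3 ± 5i (complex conjugates)
General solution: y = e^(-3x)(C₁cos(5x) + C₂sin(5x))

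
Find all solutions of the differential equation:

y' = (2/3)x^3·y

Separating variables and integrating:
ln|y| = x^4/6 + C

General solution: y = Ce^(x^4/6)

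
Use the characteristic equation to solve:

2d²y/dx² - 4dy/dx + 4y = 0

Characteristic equation: 2r² - 4r + 4 = 0
Divide by 2: r² - 2r + 2 = 0
Roots: r = 1 ± i (complex conjugates)
General solution: y = e^x(C₁cos(x) + C₂sin(x))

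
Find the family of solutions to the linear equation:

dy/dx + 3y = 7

Using integrating factor method:

General solution: y = 7/3 + Ce^(-3x)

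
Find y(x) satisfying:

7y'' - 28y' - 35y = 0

Characteristic equation: 7r² - 28r - 35 = 0
Divide by 7: r² - 4r - 5 = 0
Roots: r = 5, -1 (distinct real)
General solution: y = C₁e^(5x) + C₂e^(-x)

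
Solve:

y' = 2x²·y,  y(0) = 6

General solution: y = Ce^(2x³/3)
Applying IC y(0) = 6:
Particular solution: y = 6e^(2x³/3)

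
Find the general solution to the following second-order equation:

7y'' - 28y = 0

Characteristic equation: 7r² - 28 = 0
Divide by 7: r² - 4 = 0
Roots: r = 2, -2 (distinct real)
General solution: y = C₁e^(2x) + C₂e^(-2x)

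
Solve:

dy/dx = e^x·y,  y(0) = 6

General solution: y = Ce^(e^x)
Applying IC y(0) = 6:
Particular solution: y = 6e^(e^x - 1)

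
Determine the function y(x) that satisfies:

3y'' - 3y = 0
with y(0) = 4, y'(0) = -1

General solution: y = C₁e^x + C₂e^(-x)
Applying ICs: C₁ = 3/2, C₂ = 5/2
Particular solution: y = (3/2)e^x + (5/2)e^(-x)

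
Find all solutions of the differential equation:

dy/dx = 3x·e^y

Separating variables and integrating:
-e^(-y) = 3x²/2 + C

General solution: y = -ln(C - 3x²/2)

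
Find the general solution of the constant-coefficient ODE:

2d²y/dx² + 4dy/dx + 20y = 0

Characteristic equation: 2r² + 4r + 20 = 0
Divide by 2: r² + 2r + 10 = 0
Roots: r = -1 ± 3i (complex conjugates)
General solution: y = e^(-x)(C₁cos(3x) + C₂sin(3x))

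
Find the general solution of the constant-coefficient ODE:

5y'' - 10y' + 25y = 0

Characteristic equation: 5r² - 10r + 25 = 0
Divide by 5: r² - 2r + 5 = 0
Roots: r = 1 ± 2i (complex conjugates)
General solution: y = e^x(C₁cos(2x) + C₂sin(2x))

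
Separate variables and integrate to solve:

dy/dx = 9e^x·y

Separating variables and integrating:
ln|y| = 9e^x + C

General solution: y = Ce^(9e^x)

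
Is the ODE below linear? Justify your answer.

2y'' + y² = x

No. Nonlinear (y² term)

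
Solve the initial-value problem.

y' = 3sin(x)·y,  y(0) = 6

General solution: y = Ce^(-3cos(x))
Applying IC y(0) = 6:
Particular solution: y = 6e^(3(1-cos(x)))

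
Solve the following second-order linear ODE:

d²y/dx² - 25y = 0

Characteristic equation: r² - 25 = 0
Roots: r = 5, -5 (distinct real)
General solution: y = C₁e^(5x) + C₂e^(-5x)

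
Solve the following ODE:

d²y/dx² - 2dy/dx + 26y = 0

Characteristic equation: r² - 2r + 26 = 0
Roots: r = 1 ± 5i (complex conjugates)
General solution: y = e^x(C₁cos(5x) + C₂sin(5x))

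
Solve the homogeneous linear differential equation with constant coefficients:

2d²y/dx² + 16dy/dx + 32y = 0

Characteristic equation: 2r² + 16r + 32 = 0
Divide by 2: r² + 8r + 16 = 0
Factored: (r + 4)² = 0
Repeated root: r = -4
General solution: y = (C₁ + C₂x)e^(-4x)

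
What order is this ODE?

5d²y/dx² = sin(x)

The order is 2 (highest derivative is of order 2).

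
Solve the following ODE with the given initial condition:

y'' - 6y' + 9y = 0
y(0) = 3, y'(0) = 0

General solution: y = (C₁ + C₂x)e^(3x)
Repeated root r = 3
Applying ICs: C₁ = 3, C₂ = -9
Particular solution: y = (3 - 9x)e^(3x)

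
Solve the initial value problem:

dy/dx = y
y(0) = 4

General solution: y = Ce^x
Applying IC y(0) = 4:
Particular solution: y = 4e^x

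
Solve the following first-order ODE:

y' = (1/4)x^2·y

Separating variables and integrating:
ln|y| = x^3/12 + C

General solution: y = Ce^(x^3/12)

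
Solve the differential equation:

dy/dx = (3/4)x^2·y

Separating variables and integrating:
ln|y| = x^3/4 + C

General solution: y = Ce^(x^3/4)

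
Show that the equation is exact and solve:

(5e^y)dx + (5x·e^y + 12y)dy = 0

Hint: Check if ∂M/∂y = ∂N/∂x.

Verify exactness: ∂M/∂y = ∂N/∂x ✓
Find F(x,y) such that ∂F/∂x = M, ∂F/∂y = N
Solution: 5x·e^y + 6y² = C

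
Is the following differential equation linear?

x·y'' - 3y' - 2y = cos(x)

Yes. Linear (y and its derivatives appear to the first power only, no products of y terms)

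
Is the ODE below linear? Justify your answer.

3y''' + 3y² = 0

No. Nonlinear (y² term)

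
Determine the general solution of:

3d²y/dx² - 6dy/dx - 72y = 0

Characteristic equation: 3r² - 6r - 72 = 0
Divide by 3: r² - 2r - 24 = 0
Roots: r = 6, -4 (distinct real)
General solution: y = C₁e^(6x) + C₂e^(-4x)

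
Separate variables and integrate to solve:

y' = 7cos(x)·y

Separating variables and integrating:
ln|y| = 7sin(x) + C

General solution: y = Ce^(7sin(x))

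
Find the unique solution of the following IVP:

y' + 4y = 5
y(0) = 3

General solution: y = 5/4 + Ce^(-4x)
Applying y(0) = 3: C = 3 - 5/4 = 7/4
Particular solution: y = 5/4 + (7/4)e^(-4x)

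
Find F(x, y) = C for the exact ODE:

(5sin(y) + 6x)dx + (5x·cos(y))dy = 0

Verify exactness: ∂M/∂y = ∂N/∂x ✓
Find F(x,y) such that ∂F/∂x = M, ∂F/∂y = N
Solution: 5x·sin(y) + 3x² = C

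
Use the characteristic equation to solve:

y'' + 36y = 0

Characteristic equation: r² + 36 = 0
Roots: r = ±6i (complex conjugates)
General solution: y = C₁cos(6x) + C₂sin(6x)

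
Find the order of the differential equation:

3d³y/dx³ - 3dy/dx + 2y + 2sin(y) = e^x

The order is 3 (highest derivative is of order 3).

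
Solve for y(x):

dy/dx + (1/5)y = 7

Using integrating factor method:

General solution: y = 35 + Ce^(-x/5)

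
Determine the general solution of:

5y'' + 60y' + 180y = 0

Characteristic equation: 5r² + 60r + 180 = 0
Divide by 5: r² + 12r + 36 = 0
Factored: (r + 6)² = 0
Repeated root: r = -6
General solution: y = (C₁ + C₂x)e^(-6x)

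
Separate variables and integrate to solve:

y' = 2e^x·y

Separating variables and integrating:
ln|y| = 2e^x + C

General solution: y = Ce^(2e^x)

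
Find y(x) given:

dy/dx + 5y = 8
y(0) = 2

General solution: y = 8/5 + Ce^(-5x)
Applying y(0) = 2: C = 2 - 8/5 = 2/5
Particular solution: y = 8/5 + (2/5)e^(-5x)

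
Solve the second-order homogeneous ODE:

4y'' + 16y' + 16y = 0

Characteristic equation: 4r² + 16r + 16 = 0
Divide by 4: r² + 4r + 4 = 0
Factored: (r + 2)² = 0
Repeated root: r = -2
General solution: y = (C₁ + C₂x)e^(-2x)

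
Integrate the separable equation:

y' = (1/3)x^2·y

Separating variables and integrating:
ln|y| = x^3/9 + C

General solution: y = Ce^(x^3/9)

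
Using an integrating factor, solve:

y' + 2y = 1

Using integrating factor method:

General solution: y = 1/2 + Ce^(-2x)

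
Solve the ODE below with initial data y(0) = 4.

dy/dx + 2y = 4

General solution: y = 2 + Ce^(-2x)
Applying y(0) = 4: C = 4 - 2 = 2
Particular solution: y = 2 + 2e^(-2x)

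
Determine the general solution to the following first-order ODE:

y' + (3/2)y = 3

Using integrating factor method:

General solution: y = 2 + Ce^(-3x/2)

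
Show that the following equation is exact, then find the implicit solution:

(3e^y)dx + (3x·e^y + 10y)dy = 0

Verify exactness: ∂M/∂y = ∂N/∂x ✓
Find F(x,y) such that ∂F/∂x = M, ∂F/∂y = N
Solution: 3x·e^y + 5y² = C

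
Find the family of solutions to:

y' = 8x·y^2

Separating variables and integrating:
-1/y = 4x^2 + C

General solution: y^-1 = -4x^2 + C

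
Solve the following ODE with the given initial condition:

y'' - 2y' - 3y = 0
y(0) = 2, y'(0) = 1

General solution: y = C₁e^(3x) + C₂e^(-x)
Applying ICs: C₁ = 3/4, C₂ = 5/4
Particular solution: y = (3/4)e^(3x) + (5/4)e^(-x)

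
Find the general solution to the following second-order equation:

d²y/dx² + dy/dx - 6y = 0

Characteristic equation: r² + r - 6 = 0
Roots: r = 2, -3 (distinct real)
General solution: y = C₁e^(2x) + C₂e^(-3x)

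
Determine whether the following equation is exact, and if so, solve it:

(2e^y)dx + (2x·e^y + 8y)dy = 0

Verify exactness: ∂M/∂y = ∂N/∂x ✓
Find F(x,y) such that ∂F/∂x = M, ∂F/∂y = N
Solution: 2x·e^y + 4y² = C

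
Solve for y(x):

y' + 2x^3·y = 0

Using integrating factor method:

General solution: y = Ce^(-x^4/2)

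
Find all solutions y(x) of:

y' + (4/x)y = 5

Using integrating factor method:

General solution: y = x + Cx^(-4)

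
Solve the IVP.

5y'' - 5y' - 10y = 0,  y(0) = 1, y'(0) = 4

General solution: y = C₁e^(2x) + C₂e^(-x)
Applying ICs: C₁ = 5/3, C₂ = -2/3
Particular solution: y = (5/3)e^(2x) - (2/3)e^(-x)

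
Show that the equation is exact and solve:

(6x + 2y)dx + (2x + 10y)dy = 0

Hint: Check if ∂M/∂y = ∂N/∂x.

Verify exactness: ∂M/∂y = ∂N/∂x ✓
Find F(x,y) such that ∂F/∂x = M, ∂F/∂y = N
Solution: 3x² + 2xy + 5y² = C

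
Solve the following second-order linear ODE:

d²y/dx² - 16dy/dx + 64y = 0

Characteristic equation: r² - 16r + 64 = 0
Factored: (r - 8)² = 0
Repeated root: r = 8
General solution: y = (C₁ + C₂x)e^(8x)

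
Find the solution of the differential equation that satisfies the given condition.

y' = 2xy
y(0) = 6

General solution: y = Ce^(x²)
Applying IC y(0) = 6:
Particular solution: y = 6e^(x²)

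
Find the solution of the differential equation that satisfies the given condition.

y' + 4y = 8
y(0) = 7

General solution: y = 2 + Ce^(-4x)
Applying y(0) = 7: C = 7 - 2 = 5
Particular solution: y = 2 + 5e^(-4x)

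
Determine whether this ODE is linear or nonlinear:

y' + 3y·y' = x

Nonlinear (product y·y')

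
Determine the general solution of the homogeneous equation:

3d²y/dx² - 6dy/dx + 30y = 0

Characteristic equation: 3r² - 6r + 30 = 0
Divide by 3: r² - 2r + 10 = 0
Roots: r = 1 ± 3i (complex conjugates)
General solution: y = e^x(C₁cos(3x) + C₂sin(3x))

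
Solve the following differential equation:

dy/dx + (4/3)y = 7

Using integrating factor method:

General solution: y = 21/4 + Ce^(-4x/3)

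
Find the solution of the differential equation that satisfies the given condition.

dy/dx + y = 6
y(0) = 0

General solution: y = 6 + Ce^(-x)
Applying y(0) = 0: C = 0 - 6 = -6
Particular solution: y = 6 - 6e^(-x)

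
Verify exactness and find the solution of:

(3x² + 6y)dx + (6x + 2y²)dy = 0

Verify exactness: ∂M/∂y = ∂N/∂x ✓
Find F(x,y) such that ∂F/∂x = M, ∂F/∂y = N
Solution: x³ + 6xy + 2y³/3 = C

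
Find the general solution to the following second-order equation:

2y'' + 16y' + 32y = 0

Characteristic equation: 2r² + 16r + 32 = 0
Divide by 2: r² + 8r + 16 = 0
Factored: (r + 4)² = 0
Repeated root: r = -4
General solution: y = (C₁ + C₂x)e^(-4x)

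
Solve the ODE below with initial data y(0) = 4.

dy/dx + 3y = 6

General solution: y = 2 + Ce^(-3x)
Applying y(0) = 4: C = 4 - 2 = 2
Particular solution: y = 2 + 2e^(-3x)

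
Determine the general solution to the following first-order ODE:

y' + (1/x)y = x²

Using integrating factor method:

General solution: y = (1/4)x^3 + C/x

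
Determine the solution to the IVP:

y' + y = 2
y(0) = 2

General solution: y = 2 + Ce^(-x)
Applying y(0) = 2: C = 2 - 2 = 0
Particular solution: y = 2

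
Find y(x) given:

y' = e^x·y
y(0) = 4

General solution: y = Ce^(e^x)
Applying IC y(0) = 4:
Particular solution: y = 4e^(e^x - 1)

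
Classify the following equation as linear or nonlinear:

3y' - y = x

Linear (y and its derivatives appear to the first power only, no products of y terms)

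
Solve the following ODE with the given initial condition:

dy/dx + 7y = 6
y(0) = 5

General solution: y = 6/7 + Ce^(-7x)
Applying y(0) = 5: C = 5 - 6/7 = 29/7
Particular solution: y = 6/7 + (29/7)e^(-7x)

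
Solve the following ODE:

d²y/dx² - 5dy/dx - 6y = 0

Characteristic equation: r² - 5r - 6 = 0
Roots: r = 6, -1 (distinct real)
General solution: y = C₁e^(6x) + C₂e^(-x)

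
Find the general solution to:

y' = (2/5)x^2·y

Separating variables and integrating:
ln|y| = 2x^3/15 + C

General solution: y = Ce^(2x^3/15)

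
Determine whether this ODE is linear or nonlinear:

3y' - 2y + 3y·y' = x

Nonlinear (product y·y')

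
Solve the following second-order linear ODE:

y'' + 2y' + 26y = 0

Characteristic equation: r² + 2r + 26 = 0
Roots: r = -1 ± 5i (complex conjugates)
General solution: y = e^(-x)(C₁cos(5x) + C₂sin(5x))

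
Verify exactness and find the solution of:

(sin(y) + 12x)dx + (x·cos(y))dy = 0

Verify exactness: ∂M/∂y = ∂N/∂x ✓
Find F(x,y) such that ∂F/∂x = M, ∂F/∂y = N
Solution: x·sin(y) + 6x² = C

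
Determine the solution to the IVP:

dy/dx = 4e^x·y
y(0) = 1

General solution: y = Ce^(4e^x)
Applying IC y(0) = 1:
Particular solution: y = e^(4(e^x - 1))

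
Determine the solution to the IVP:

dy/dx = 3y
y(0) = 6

General solution: y = Ce^(3x)
Applying IC y(0) = 6:
Particular solution: y = 6e^(3x)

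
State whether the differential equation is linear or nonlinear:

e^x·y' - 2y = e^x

Linear (y and its derivatives appear to the first power only, no products of y terms)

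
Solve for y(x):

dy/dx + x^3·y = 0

Using integrating factor method:

General solution: y = Ce^(-x^4/4)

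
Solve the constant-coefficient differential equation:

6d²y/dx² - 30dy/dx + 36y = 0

Characteristic equation: 6r² - 30r + 36 = 0
Divide by 6: r² - 5r + 6 = 0
Roots: r = 2, 3 (distinct real)
General solution: y = C₁e^(2x) + C₂e^(3x)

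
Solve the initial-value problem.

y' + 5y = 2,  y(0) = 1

General solution: y = 2/5 + Ce^(-5x)
Applying y(0) = 1: C = 1 - 2/5 = 3/5
Particular solution: y = 2/5 + (3/5)e^(-5x)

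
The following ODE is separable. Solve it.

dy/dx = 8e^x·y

Separating variables and integrating:
ln|y| = 8e^x + C

General solution: y = Ce^(8e^x)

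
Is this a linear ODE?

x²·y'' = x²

Yes. Linear (y and its derivatives appear to the first power only, no products of y terms)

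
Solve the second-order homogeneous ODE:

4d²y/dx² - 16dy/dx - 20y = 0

Characteristic equation: 4r² - 16r - 20 = 0
Divide by 4: r² - 4r - 5 = 0
Roots: r = 5, -1 (distinct real)
General solution: y = C₁e^(5x) + C₂e^(-x)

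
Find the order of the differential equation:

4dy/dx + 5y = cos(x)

The order is 1 (highest derivative is of order 1).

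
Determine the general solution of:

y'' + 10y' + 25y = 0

Characteristic equation: r² + 10r + 25 = 0
Factored: (r + 5)² = 0
Repeated root: r = -5
General solution: y = (C₁ + C₂x)e^(-5x)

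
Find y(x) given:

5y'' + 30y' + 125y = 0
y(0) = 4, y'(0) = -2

General solution: y = e^(-3x)(C₁cos(4x) + C₂sin(4x))
Complex roots r = -3 ± 4i
Applying ICs: C₁ = 4, C₂ = 5/2
Particular solution: y = e^(-3x)(4cos(4x) + (5/2)sin(4x))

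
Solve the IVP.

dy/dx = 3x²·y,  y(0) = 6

General solution: y = Ce^(x³)
Applying IC y(0) = 6:
Particular solution: y = 6e^(x³)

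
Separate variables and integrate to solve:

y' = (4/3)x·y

Separating variables and integrating:
ln|y| = 2x^2/3 + C

General solution: y = Ce^(2x^2/3)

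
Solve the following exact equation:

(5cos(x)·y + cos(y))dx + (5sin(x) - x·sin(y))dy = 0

Verify exactness: ∂M/∂y = ∂N/∂x ✓
Find F(x,y) such that ∂F/∂x = M, ∂F/∂y = N
Solution: 5sin(x)·y + x·cos(y) = C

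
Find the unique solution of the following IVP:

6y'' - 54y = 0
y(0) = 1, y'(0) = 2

General solution: y = C₁e^(3x) + C₂e^(-3x)
Applying ICs: C₁ = 5/6, C₂ = 1/6
Particular solution: y = (5/6)e^(3x) + (1/6)e^(-3x)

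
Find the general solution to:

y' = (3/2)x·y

Separating variables and integrating:
ln|y| = 3x^2/4 + C

General solution: y = Ce^(3x^2/4)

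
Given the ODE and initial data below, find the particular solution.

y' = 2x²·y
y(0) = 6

General solution: y = Ce^(2x³/3)
Applying IC y(0) = 6:
Particular solution: y = 6e^(2x³/3)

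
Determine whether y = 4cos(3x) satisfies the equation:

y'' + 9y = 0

Verification:
y'' = -36cos(3x)
y'' + 9y = 0 ✓

Yes, it is a solution.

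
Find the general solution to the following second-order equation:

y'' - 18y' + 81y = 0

Characteristic equation: r² - 18r + 81 = 0
Factored: (r - 9)² = 0
Repeated root: r = 9
General solution: y = (C₁ + C₂x)e^(9x)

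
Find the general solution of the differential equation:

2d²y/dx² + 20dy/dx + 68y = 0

Characteristic equation: 2r² + 20r + 68 = 0
Divide by 2: r² + 10r + 34 = 0
Roots: r = -5 ± 3i (complex conjugates)
General solution: y = e^(-5x)(C₁cos(3x) + C₂sin(3x))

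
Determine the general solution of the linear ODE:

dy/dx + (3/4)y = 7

Using integrating factor method:

General solution: y = 28/3 + Ce^(-3x/4)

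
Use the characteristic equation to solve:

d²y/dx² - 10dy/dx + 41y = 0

Characteristic equation: r² - 10r + 41 = 0
Roots: r = 5 ± 4i (complex conjugates)
General solution: y = e^(5x)(C₁cos(4x) + C₂sin(4x))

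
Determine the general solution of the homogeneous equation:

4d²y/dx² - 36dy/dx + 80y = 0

Characteristic equation: 4r² - 36r + 80 = 0
Divide by 4: r² - 9r + 20 = 0
Roots: r = 4, 5 (distinct real)
General solution: y = C₁e^(4x) + C₂e^(5x)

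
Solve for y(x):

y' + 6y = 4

Using integrating factor method:

General solution: y = 2/3 + Ce^(-6x)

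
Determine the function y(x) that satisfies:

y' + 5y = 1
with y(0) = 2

General solution: y = 1/5 + Ce^(-5x)
Applying y(0) = 2: C = 2 - 1/5 = 9/5
Particular solution: y = 1/5 + (9/5)e^(-5x)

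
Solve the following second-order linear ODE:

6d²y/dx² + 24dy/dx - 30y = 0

Characteristic equation: 6r² + 24r - 30 = 0
Divide by 6: r² + 4r - 5 = 0
Roots: r = 1, -5 (distinct real)
General solution: y = C₁e^x + C₂e^(-5x)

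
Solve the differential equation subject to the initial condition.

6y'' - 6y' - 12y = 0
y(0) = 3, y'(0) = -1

General solution: y = C₁e^(2x) + C₂e^(-x)
Applying ICs: C₁ = 2/3, C₂ = 7/3
Particular solution: y = (2/3)e^(2x) + (7/3)e^(-x)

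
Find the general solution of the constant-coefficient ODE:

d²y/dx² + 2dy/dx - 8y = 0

Characteristic equation: r² + 2r - 8 = 0
Roots: r = 2, -4 (distinct real)
General solution: y = C₁e^(2x) + C₂e^(-4x)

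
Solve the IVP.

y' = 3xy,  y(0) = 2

General solution: y = Ce^(3x²/2)
Applying IC y(0) = 2:
Particular solution: y = 2e^(3x²/2)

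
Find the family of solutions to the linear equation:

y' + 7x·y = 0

Using integrating factor method:

General solution: y = Ce^(-7x^2/2)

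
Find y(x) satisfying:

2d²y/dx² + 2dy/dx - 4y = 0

Characteristic equation: 2r² + 2r - 4 = 0
Divide by 2: r² + r - 2 = 0
Roots: r = 1, -2 (distinct real)
General solution: y = C₁e^x + C₂e^(-2x)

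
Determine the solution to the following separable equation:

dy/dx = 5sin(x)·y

Separating variables and integrating:
ln|y| = -5cos(x) + C

General solution: y = Ce^(-5cos(x))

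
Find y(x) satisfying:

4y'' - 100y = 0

Characteristic equation: 4r² - 100 = 0
Divide by 4: r² - 25 = 0
Roots: r = 5, -5 (distinct real)
General solution: y = C₁e^(5x) + C₂e^(-5x)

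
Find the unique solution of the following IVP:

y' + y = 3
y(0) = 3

General solution: y = 3 + Ce^(-x)
Applying y(0) = 3: C = 3 - 3 = 0
Particular solution: y = 3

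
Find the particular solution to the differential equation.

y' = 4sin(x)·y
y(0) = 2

General solution: y = Ce^(-4cos(x))
Applying IC y(0) = 2:
Particular solution: y = 2e^(4(1-cos(x)))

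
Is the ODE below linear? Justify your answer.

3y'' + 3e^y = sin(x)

No. Nonlinear (e^y is nonlinear in y)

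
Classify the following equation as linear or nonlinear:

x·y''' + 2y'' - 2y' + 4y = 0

Linear (y and its derivatives appear to the first power only, no products of y terms)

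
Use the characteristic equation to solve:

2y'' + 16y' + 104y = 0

Characteristic equation: 2r² + 16r + 104 = 0
Divide by 2: r² + 8r + 52 = 0
Roots: r = -4 ± 6i (complex conjugates)
General solution: y = e^(-4x)(C₁cos(6x) + C₂sin(6x))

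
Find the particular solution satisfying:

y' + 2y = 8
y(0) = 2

General solution: y = 4 + Ce^(-2x)
Applying y(0) = 2: C = 2 - 4 = -2
Particular solution: y = 4 - 2e^(-2x)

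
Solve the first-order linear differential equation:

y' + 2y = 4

Using integrating factor method:

General solution: y = 2 + Ce^(-2x)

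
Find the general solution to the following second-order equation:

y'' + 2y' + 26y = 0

Characteristic equation: r² + 2r + 26 = 0
Roots: r = -1 ± 5i (complex conjugates)
General solution: y = e^(-x)(C₁cos(5x) + C₂sin(5x))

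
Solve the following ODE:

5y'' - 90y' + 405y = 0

Characteristic equation: 5r² - 90r + 405 = 0
Divide by 5: r² - 18r + 81 = 0
Factored: (r - 9)² = 0
Repeated root: r = 9
General solution: y = (C₁ + C₂x)e^(9x)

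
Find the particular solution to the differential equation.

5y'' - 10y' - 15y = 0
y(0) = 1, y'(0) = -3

General solution: y = C₁e^(3x) + C₂e^(-x)
Applying ICs: C₁ = -1/2, C₂ = 3/2
Particular solution: y = -(1/2)e^(3x) + (3/2)e^(-x)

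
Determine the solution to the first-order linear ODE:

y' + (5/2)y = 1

Using integrating factor method:

General solution: y = 2/5 + Ce^(-5x/2)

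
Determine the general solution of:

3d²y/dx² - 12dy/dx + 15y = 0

Characteristic equation: 3r² - 12r + 15 = 0
Divide by 3: r² - 4r + 5 = 0
Roots: r = 2 ± i (complex conjugates)
General solution: y = e^(2x)(C₁cos(x) + C₂sin(x))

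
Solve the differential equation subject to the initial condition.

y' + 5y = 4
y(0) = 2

General solution: y = 4/5 + Ce^(-5x)
Applying y(0) = 2: C = 2 - 4/5 = 6/5
Particular solution: y = 4/5 + (6/5)e^(-5x)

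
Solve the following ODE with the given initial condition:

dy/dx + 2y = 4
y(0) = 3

General solution: y = 2 + Ce^(-2x)
Applying y(0) = 3: C = 3 - 2 = 1
Particular solution: y = 2 + e^(-2x)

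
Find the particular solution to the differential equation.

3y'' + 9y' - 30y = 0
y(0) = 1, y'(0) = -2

General solution: y = C₁e^(2x) + C₂e^(-5x)
Applying ICs: C₁ = 3/7, C₂ = 4/7
Particular solution: y = (3/7)e^(2x) + (4/7)e^(-5x)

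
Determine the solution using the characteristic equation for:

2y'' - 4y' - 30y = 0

Characteristic equation: 2r² - 4r - 30 = 0
Divide by 2: r² - 2r - 15 = 0
Roots: r = 5, -3 (distinct real)
General solution: y = C₁e^(5x) + C₂e^(-3x)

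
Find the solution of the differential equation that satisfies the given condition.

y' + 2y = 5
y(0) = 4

General solution: y = 5/2 + Ce^(-2x)
Applying y(0) = 4: C = 4 - 5/2 = 3/2
Particular solution: y = 5/2 + (3/2)e^(-2x)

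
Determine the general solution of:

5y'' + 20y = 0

Characteristic equation: 5r² + 20 = 0
Divide by 5: r² + 4 = 0
Roots: r = ±2i (complex conjugates)
General solution: y = C₁cos(2x) + C₂sin(2x)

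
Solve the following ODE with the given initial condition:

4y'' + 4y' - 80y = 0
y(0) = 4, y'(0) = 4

General solution: y = C₁e^(4x) + C₂e^(-5x)
Applying ICs: C₁ = 8/3, C₂ = 4/3
Particular solution: y = (8/3)e^(4x) + (4/3)e^(-5x)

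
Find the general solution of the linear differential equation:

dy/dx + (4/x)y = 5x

Using integrating factor method:

General solution: y = (5/6)x^2 + Cx^(-4)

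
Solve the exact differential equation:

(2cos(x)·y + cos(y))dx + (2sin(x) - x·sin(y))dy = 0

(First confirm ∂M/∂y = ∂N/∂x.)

Verify exactness: ∂M/∂y = ∂N/∂x ✓
Find F(x,y) such that ∂F/∂x = M, ∂F/∂y = N
Solution: 2sin(x)·y + x·cos(y) = C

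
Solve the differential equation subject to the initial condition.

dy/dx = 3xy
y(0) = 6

General solution: y = Ce^(3x²/2)
Applying IC y(0) = 6:
Particular solution: y = 6e^(3x²/2)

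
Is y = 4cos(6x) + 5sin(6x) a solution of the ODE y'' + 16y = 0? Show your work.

Verification:
y'' = -144cos(6x) - 180sin(6x)
y'' + 16y ≠ 0 (frequency mismatch: got 36 instead of 16)

No, it is not a solution.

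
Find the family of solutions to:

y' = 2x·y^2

Separating variables and integrating:
-1/y = x^2 + C

General solution: y^-1 = -x^2 + C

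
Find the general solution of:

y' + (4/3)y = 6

Using integrating factor method:

General solution: y = 9/2 + Ce^(-4x/3)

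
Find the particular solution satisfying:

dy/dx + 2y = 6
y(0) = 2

General solution: y = 3 + Ce^(-2x)
Applying y(0) = 2: C = 2 - 3 = -1
Particular solution: y = 3 - e^(-2x)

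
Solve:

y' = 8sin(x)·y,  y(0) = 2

General solution: y = Ce^(-8cos(x))
Applying IC y(0) = 2:
Particular solution: y = 2e^(8(1-cos(x)))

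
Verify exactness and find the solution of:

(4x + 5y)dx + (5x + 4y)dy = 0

Verify exactness: ∂M/∂y = ∂N/∂x ✓
Find F(x,y) such that ∂F/∂x = M, ∂F/∂y = N
Solution: 2x² + 5xy + 2y² = C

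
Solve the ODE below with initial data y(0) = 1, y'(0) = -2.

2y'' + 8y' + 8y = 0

General solution: y = (C₁ + C₂x)e^(-2x)
Repeated root r = -2
Applying ICs: C₁ = 1, C₂ = 0
Particular solution: y = e^(-2x)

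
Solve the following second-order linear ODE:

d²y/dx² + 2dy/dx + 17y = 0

Characteristic equation: r² + 2r + 17 = 0
Roots: r = -1 ± 4i (complex conjugates)
General solution: y = e^(-x)(C₁cos(4x) + C₂sin(4x))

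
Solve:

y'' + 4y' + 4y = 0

Characteristic equation: r² + 4r + 4 = 0
Factored: (r + 2)² = 0
Repeated root: r = -2
General solution: y = (C₁ + C₂x)e^(-2x)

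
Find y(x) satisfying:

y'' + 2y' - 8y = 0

Characteristic equation: r² + 2r - 8 = 0
Roots: r = 2, -4 (distinct real)
General solution: y = C₁e^(2x) + C₂e^(-4x)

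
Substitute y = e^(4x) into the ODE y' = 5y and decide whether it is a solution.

Verification:
y = e^(4x)
y' = 4e^(4x)
But 5y = 5e^(4x)
y' ≠ 5y — the derivative does not match

No, it is not a solution.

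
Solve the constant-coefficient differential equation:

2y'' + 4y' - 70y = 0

Characteristic equation: 2r² + 4r - 70 = 0
Divide by 2: r² + 2r - 35 = 0
Roots: r = 5, -7 (distinct real)
General solution: y = C₁e^(5x) + C₂e^(-7x)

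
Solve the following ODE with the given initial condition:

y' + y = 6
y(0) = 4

General solution: y = 6 + Ce^(-x)
Applying y(0) = 4: C = 4 - 6 = -2
Particular solution: y = 6 - 2e^(-x)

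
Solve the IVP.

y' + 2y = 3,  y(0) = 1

General solution: y = 3/2 + Ce^(-2x)
Applying y(0) = 1: C = 1 - 3/2 = -1/2
Particular solution: y = 3/2 - (1/2)e^(-2x)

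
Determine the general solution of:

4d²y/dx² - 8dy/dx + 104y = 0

Characteristic equation: 4r² - 8r + 104 = 0
Divide by 4: r² - 2r + 26 = 0
Roots: r = 1 ± 5i (complex conjugates)
General solution: y = e^x(C₁cos(5x) + C₂sin(5x))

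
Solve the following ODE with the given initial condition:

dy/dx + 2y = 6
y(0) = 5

General solution: y = 3 + Ce^(-2x)
Applying y(0) = 5: C = 5 - 3 = 2
Particular solution: y = 3 + 2e^(-2x)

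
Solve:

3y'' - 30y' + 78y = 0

Characteristic equation: 3r² - 30r + 78 = 0
Divide by 3: r² - 10r + 26 = 0
Roots: r = 5 ± i (complex conjugates)
General solution: y = e^(5x)(C₁cos(x) + C₂sin(x))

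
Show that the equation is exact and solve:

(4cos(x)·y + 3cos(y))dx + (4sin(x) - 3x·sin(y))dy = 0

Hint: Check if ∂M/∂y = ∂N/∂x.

Verify exactness: ∂M/∂y = ∂N/∂x ✓
Find F(x,y) such that ∂F/∂x = M, ∂F/∂y = N
Solution: 4sin(x)·y + 3x·cos(y) = C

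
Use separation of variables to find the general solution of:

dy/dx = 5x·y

Separating variables and integrating:
ln|y| = 5x^2/2 + C

General solution: y = Ce^(5x^2/2)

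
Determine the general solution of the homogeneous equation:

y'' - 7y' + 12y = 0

Characteristic equation: r² - 7r + 12 = 0
Roots: r = 4, 3 (distinct real)
General solution: y = C₁e^(4x) + C₂e^(3x)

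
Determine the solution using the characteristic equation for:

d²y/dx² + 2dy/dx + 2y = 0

Characteristic equation: r² + 2r + 2 = 0
Roots: r = -1 ± i (complex conjugates)
General solution: y = e^(-x)(C₁cos(x) + C₂sin(x))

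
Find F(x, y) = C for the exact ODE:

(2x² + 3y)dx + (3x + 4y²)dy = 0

Verify exactness: ∂M/∂y = ∂N/∂x ✓
Find F(x,y) such that ∂F/∂x = M, ∂F/∂y = N
Solution: 2x³/3 + 3xy + 4y³/3 = C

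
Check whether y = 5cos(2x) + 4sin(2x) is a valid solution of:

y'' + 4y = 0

Verification:
y'' = -20cos(2x) - 16sin(2x)
y'' + 4y = 0 ✓

Yes, it is a solution.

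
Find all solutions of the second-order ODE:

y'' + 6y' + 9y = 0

Characteristic equation: r² + 6r + 9 = 0
Factored: (r + 3)² = 0
Repeated root: r = -3
General solution: y = (C₁ + C₂x)e^(-3x)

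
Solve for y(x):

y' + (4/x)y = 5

Using integrating factor method:

General solution: y = x + Cx^(-4)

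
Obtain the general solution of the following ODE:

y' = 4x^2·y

Separating variables and integrating:
ln|y| = 4x^3/3 + C

General solution: y = Ce^(4x^3/3)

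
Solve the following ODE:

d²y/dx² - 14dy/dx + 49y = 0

Characteristic equation: r² - 14r + 49 = 0
Factored: (r - 7)² = 0
Repeated root: r = 7
General solution: y = (C₁ + C₂x)e^(7x)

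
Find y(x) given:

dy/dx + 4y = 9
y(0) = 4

General solution: y = 9/4 + Ce^(-4x)
Applying y(0) = 4: C = 4 - 9/4 = 7/4
Particular solution: y = 9/4 + (7/4)e^(-4x)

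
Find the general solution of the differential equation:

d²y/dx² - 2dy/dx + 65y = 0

Characteristic equation: r² - 2r + 65 = 0
Roots: r = 1 ± 8i (complex conjugates)
General solution: y = e^x(C₁cos(8x) + C₂sin(8x))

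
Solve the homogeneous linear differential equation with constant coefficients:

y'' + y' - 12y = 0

Characteristic equation: r² + r - 12 = 0
Roots: r = 3, -4 (distinct real)
General solution: y = C₁e^(3x) + C₂e^(-4x)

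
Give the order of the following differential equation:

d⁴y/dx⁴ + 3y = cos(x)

The order is 4 (highest derivative is of order 4).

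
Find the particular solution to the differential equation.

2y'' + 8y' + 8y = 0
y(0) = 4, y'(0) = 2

General solution: y = (C₁ + C₂x)e^(-2x)
Repeated root r = -2
Applying ICs: C₁ = 4, C₂ = 10
Particular solution: y = (4 + 10x)e^(-2x)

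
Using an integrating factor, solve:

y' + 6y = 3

Using integrating factor method:

General solution: y = 1/2 + Ce^(-6x)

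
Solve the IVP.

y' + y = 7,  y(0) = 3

General solution: y = 7 + Ce^(-x)
Applying y(0) = 3: C = 3 - 7 = -4
Particular solution: y = 7 - 4e^(-x)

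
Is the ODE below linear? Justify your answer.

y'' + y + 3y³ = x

No. Nonlinear (y³ term)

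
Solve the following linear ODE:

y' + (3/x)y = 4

Using integrating factor method:

General solution: y = x + Cx^(-3)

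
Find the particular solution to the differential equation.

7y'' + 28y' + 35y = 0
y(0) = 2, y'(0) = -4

General solution: y = e^(-2x)(C₁cos(x) + C₂sin(x))
Complex roots r = -2 ± i
Applying ICs: C₁ = 2, C₂ = 0
Particular solution: y = e^(-2x)(2cos(x))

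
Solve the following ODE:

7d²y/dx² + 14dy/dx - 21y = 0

Characteristic equation: 7r² + 14r - 21 = 0
Divide by 7: r² + 2r - 3 = 0
Roots: r = 1, -3 (distinct real)
General solution: y = C₁e^x + C₂e^(-3x)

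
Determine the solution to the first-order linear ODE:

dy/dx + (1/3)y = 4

Using integrating factor method:

General solution: y = 12 + Ce^(-x/3)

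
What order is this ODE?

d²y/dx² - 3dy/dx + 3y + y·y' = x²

The order is 2 (highest derivative is of order 2).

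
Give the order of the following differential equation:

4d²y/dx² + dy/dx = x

The order is 2 (highest derivative is of order 2).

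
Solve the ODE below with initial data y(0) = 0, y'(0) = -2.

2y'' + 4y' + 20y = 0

General solution: y = e^(-x)(C₁cos(3x) + C₂sin(3x))
Complex roots r = -1 ± 3i
Applying ICs: C₁ = 0, C₂ = -2/3
Particular solution: y = e^(-x)(-(2/3)sin(3x))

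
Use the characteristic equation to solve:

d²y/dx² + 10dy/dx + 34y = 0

Characteristic equation: r² + 10r + 34 = 0
Roots: r = -5 ± 3i (complex conjugates)
General solution: y = e^(-5x)(C₁cos(3x) + C₂sin(3x))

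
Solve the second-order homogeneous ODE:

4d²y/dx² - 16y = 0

Characteristic equation: 4r² - 16 = 0
Divide by 4: r² - 4 = 0
Roots: r = 2, -2 (distinct real)
General solution: y = C₁e^(2x) + C₂e^(-2x)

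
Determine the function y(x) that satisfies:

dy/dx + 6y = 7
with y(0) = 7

General solution: y = 7/6 + Ce^(-6x)
Applying y(0) = 7: C = 7 - 7/6 = 35/6
Particular solution: y = 7/6 + (35/6)e^(-6x)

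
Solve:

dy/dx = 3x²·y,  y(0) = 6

General solution: y = Ce^(x³)
Applying IC y(0) = 6:
Particular solution: y = 6e^(x³)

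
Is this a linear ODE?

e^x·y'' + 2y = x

Yes. Linear (y and its derivatives appear to the first power only, no products of y terms)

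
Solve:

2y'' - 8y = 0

Characteristic equation: 2r² - 8 = 0
Divide by 2: r² - 4 = 0
Roots: r = 2, -2 (distinct real)
General solution: y = C₁e^(2x) + C₂e^(-2x)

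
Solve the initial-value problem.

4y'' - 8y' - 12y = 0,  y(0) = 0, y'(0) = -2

General solution: y = C₁e^(3x) + C₂e^(-x)
Applying ICs: C₁ = -1/2, C₂ = 1/2
Particular solution: y = -(1/2)e^(3x) + (1/2)e^(-x)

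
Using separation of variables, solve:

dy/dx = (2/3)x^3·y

Separating variables and integrating:
ln|y| = x^4/6 + C

General solution: y = Ce^(x^4/6)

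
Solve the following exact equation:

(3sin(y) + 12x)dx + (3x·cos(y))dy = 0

Verify exactness: ∂M/∂y = ∂N/∂x ✓
Find F(x,y) such that ∂F/∂x = M, ∂F/∂y = N
Solution: 3x·sin(y) + 6x² = C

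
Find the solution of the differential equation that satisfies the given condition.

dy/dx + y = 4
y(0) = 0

General solution: y = 4 + Ce^(-x)
Applying y(0) = 0: C = 0 - 4 = -4
Particular solution: y = 4 - 4e^(-x)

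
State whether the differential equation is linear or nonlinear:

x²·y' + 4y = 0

Linear (y and its derivatives appear to the first power only, no products of y terms)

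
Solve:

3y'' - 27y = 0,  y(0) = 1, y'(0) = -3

General solution: y = C₁e^(3x) + C₂e^(-3x)
Applying ICs: C₁ = 0, C₂ = 1
Particular solution: y = e^(-3x)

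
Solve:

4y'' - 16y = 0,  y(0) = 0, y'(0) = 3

General solution: y = C₁e^(2x) + C₂e^(-2x)
Applying ICs: C₁ = 3/4, C₂ = -3/4
Particular solution: y = (3/4)e^(2x) - (3/4)e^(-2x)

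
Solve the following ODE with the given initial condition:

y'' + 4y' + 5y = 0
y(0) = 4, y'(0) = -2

General solution: y = e^(-2x)(C₁cos(x) + C₂sin(x))
Complex roots r = -2 ± i
Applying ICs: C₁ = 4, C₂ = 6
Particular solution: y = e^(-2x)(4cos(x) + 6sin(x))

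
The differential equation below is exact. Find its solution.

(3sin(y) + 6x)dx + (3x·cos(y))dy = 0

Verify exactness: ∂M/∂y = ∂N/∂x ✓
Find F(x,y) such that ∂F/∂x = M, ∂F/∂y = N
Solution: 3x·sin(y) + 3x² = C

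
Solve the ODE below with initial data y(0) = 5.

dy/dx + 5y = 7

General solution: y = 7/5 + Ce^(-5x)
Applying y(0) = 5: C = 5 - 7/5 = 18/5
Particular solution: y = 7/5 + (18/5)e^(-5x)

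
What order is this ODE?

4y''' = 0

The order is 3 (highest derivative is of order 3).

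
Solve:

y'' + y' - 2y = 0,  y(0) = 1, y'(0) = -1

General solution: y = C₁e^x + C₂e^(-2x)
Applying ICs: C₁ = 1/3, C₂ = 2/3
Particular solution: y = (1/3)e^x + (2/3)e^(-2x)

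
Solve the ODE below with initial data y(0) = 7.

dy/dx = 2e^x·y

General solution: y = Ce^(2e^x)
Applying IC y(0) = 7:
Particular solution: y = 7e^(2(e^x - 1))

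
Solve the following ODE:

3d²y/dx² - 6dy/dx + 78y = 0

Characteristic equation: 3r² - 6r + 78 = 0
Divide by 3: r² - 2r + 26 = 0
Roots: r = 1 ± 5i (complex conjugates)
General solution: y = e^x(C₁cos(5x) + C₂sin(5x))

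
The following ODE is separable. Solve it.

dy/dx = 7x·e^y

Separating variables and integrating:
-e^(-y) = 7x²/2 + C

General solution: y = -ln(C - 7x²/2)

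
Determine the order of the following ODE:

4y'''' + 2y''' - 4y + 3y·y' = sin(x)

The order is 4 (highest derivative is of order 4).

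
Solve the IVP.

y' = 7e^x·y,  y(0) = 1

General solution: y = Ce^(7e^x)
Applying IC y(0) = 1:
Particular solution: y = e^(7(e^x - 1))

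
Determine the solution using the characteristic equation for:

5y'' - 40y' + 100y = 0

Characteristic equation: 5r² - 40r + 100 = 0
Divide by 5: r² - 8r + 20 = 0
Roots: r = 4 ± 2i (complex conjugates)
General solution: y = e^(4x)(C₁cos(2x) + C₂sin(2x))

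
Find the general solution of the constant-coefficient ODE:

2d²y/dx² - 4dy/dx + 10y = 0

Characteristic equation: 2r² - 4r + 10 = 0
Divide by 2: r² - 2r + 5 = 0
Roots: r = 1 ± 2i (complex conjugates)
General solution: y = e^x(C₁cos(2x) + C₂sin(2x))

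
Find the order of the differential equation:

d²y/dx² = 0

The order is 2 (highest derivative is of order 2).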